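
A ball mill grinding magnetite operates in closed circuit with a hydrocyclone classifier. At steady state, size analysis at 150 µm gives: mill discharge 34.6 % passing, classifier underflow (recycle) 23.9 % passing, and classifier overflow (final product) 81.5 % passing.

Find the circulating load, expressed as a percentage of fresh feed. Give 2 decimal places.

CL = 438.32 %

Classifier node, passing 150 µm:
(1+r)d = ru + o → r = (o−d)/(d−u)
r = (81.5 − 34.6)/(34.6 − 23.9) = 46.9/10.7 = 4.3832
CL = 100·r = 438.32 %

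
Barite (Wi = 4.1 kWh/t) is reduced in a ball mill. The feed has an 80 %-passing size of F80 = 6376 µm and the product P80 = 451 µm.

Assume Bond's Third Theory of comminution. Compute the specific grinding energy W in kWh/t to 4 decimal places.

W = 1.4172 kWh/t

W = 10·Wi·[P80^(−½) − F80^(−½)]
1/√451 = 0.047088;  1/√6376 = 0.012524
W = 10·4.1·(0.047088 − 0.012524) = 1.4172 kWh/t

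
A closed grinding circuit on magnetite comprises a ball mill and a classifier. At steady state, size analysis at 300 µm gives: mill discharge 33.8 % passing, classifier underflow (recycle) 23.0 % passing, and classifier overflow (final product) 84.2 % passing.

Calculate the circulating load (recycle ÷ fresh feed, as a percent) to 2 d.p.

CL = 466.67 %

Classifier node, passing 300 µm:
d + r·d = r·u + o → r(d−u) = o−d
r = (84.2 − 33.8)/(33.8 − 23.0) = 50.4/10.8 = 4.6667
CL = 100·r = 466.67 %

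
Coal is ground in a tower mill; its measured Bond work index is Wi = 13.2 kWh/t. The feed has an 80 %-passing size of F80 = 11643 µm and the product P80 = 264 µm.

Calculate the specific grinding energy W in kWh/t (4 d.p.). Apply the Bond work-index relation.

W = 10 Wi (P80^-0.5 − F80^-0.5)
1/√264 = 0.061546;  1/√11643 = 0.009268
W = 10·13.2·(0.061546 − 0.009268) = 6.9007 kWh/t

W = 6.9007 kWh/t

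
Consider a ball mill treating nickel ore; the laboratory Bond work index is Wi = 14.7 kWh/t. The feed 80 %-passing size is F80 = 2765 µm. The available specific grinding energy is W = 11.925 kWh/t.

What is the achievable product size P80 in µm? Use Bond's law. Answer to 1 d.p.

P80 = 99.7 µm

Bond: W = 10·Wi·(1/√P80 − 1/√F80)
1/√P80 = 1/√F80 + W/(10·Wi)
  = 11.9250/(10·14.7) + 1/√2765 = 0.081122 + 0.019017 = 0.100140
P80 = (1/0.100140)² = 9.9860² = 99.72 µm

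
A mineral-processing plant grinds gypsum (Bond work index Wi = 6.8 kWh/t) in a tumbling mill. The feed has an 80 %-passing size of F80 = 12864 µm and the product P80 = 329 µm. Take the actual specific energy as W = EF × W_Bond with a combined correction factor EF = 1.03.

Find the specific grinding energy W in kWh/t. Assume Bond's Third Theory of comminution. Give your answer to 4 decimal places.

W = 3.2439 kWh/t

W = 10·Wi·[P80^(−½) − F80^(−½)]
1/√329 = 0.055132;  1/√12864 = 0.008817
W = 10·6.8·(0.055132 − 0.008817) = 3.1494 kWh/t
Apply correction: 3.1494 × 1.03 = 3.2439 kWh/t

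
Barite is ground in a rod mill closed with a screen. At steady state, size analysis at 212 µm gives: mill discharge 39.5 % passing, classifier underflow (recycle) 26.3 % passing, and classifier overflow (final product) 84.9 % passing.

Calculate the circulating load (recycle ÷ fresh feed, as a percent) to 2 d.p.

Two-product formula at 212 µm:
Fd + Rd = Ru + Fo ⇒ R/F = (o−d)/(d−u)
r = (84.9 − 39.5)/(39.5 − 26.3) = 45.4/13.2 = 3.4394
CL = 100·r = 343.94 %

CL = 343.94 %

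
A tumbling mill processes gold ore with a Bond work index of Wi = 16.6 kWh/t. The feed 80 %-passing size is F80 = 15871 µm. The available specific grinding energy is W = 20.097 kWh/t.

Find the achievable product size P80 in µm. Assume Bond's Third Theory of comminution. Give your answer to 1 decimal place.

W = 10 Wi (1/√P80 − 1/√F80)  [Bond]
⇒ 1/√P80 = W/(10·Wi) + 1/√F80
  = 20.0970/(10·16.6) + 1/√15871 = 0.121066 + 0.007938 = 0.129004
P80 = (1/0.129004)² = 7.7517² = 60.09 µm

P80 = 60.1 µm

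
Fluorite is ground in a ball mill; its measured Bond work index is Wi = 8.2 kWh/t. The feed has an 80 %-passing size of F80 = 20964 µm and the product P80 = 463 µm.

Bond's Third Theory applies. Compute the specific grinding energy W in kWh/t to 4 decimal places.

W = 10·Wi·[P80^(−½) − F80^(−½)]
1/√463 = 0.046474;  1/√20964 = 0.006907
W = 10·8.2·(0.046474 − 0.006907) = 3.2445 kWh/t

W = 3.2445 kWh/t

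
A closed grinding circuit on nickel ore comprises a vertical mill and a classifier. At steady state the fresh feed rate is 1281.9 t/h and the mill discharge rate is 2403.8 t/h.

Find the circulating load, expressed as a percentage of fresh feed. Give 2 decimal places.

Discharge = new feed + return, hence
R = M − F = 2403.8 − 1281.9 = 1121.9 t/h
CL = 100·R/F = 100·1121.9/1281.9 = 87.52 %

CL = 87.52 %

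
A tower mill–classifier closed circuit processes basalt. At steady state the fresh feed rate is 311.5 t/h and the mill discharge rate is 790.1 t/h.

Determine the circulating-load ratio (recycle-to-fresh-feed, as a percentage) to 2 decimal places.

CL = 153.64 %

Mill node: discharge = fresh + recycle.
R = M − F = 790.1 − 311.5 = 478.6 t/h
CL = 100·R/F = 100·478.6/311.5 = 153.64 %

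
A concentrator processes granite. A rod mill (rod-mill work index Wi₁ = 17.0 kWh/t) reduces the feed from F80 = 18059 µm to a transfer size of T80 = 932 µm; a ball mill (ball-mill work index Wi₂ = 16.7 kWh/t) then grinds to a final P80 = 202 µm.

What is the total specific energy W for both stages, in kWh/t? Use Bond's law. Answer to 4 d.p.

W_Bond = 10·Wi·(1/√P₈₀ − 1/√F₈₀)
Stage 1 (18059→932 µm, Wi₁=17.0): W₁ = 10·17.0·(0.032756 − 0.007441) = 4.3035 kWh/t
Stage 2 (932→202 µm, Wi₂=16.7): W₂ = 10·16.7·(0.070360 − 0.032756) = 6.2798 kWh/t
W = W₁ + W₂ = 4.3035 + 6.2798 = 10.5833 kWh/t

W = 10.5833 kWh/t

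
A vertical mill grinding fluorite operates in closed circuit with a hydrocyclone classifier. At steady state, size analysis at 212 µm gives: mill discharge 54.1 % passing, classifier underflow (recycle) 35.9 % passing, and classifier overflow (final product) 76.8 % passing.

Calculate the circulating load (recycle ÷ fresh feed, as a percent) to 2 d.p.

Balance %-passing 212 µm (r = R/F):
d + r·d = r·u + o → r(d−u) = o−d
r = (76.8 − 54.1)/(54.1 − 35.9) = 22.7/18.2 = 1.2473
CL = 100·r = 124.73 %

CL = 124.73 %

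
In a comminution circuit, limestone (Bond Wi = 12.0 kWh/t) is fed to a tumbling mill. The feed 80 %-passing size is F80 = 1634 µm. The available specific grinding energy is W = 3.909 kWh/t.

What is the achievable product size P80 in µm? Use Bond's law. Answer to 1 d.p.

W = 10·Wi·[P80^(−½) − F80^(−½)]
⇒ 1/√P80 = W/(10·Wi) + 1/√F80
  = 3.9090/(10·12.0) + 1/√1634 = 0.032575 + 0.024739 = 0.057314
P80 = (1/0.057314)² = 17.4479² = 304.43 µm

P80 = 304.4 µm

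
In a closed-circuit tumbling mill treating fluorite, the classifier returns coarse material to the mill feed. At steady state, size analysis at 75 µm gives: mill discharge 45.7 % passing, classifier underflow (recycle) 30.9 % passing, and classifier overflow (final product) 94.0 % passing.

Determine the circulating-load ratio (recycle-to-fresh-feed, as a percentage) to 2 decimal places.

Let r = R/F. Size balance at 75 µm:
d + r·d = r·u + o → r(d−u) = o−d
r = (94.0 − 45.7)/(45.7 − 30.9) = 48.3/14.8 = 3.2635
CL = 100·r = 326.35 %

CL = 326.35 %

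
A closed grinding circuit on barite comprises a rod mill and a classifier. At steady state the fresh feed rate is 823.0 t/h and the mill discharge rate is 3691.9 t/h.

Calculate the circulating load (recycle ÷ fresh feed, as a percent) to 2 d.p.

CL = 348.59 %

Mill node: discharge = fresh + recycle.
R = M − F = 3691.9 − 823.0 = 2868.9 t/h
CL = 100·R/F = 100·2868.9/823.0 = 348.59 %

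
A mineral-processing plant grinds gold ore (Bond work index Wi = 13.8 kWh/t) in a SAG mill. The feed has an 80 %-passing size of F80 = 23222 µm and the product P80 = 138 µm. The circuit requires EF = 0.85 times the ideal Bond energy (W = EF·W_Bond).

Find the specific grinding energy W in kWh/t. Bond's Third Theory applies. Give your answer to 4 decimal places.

W = 9.2155 kWh/t

W_Bond = 10·Wi·(1/√P₈₀ − 1/√F₈₀)
1/√138 = 0.085126;  1/√23222 = 0.006562
W = 10·13.8·(0.085126 − 0.006562) = 10.8418 kWh/t
Apply correction: 10.8418 × 0.85 = 9.2155 kWh/t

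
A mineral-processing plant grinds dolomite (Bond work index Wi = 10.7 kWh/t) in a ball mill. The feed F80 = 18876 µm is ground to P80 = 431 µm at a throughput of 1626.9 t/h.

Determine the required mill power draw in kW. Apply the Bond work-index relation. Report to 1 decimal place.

W = 10 Wi (P80^-0.5 − F80^-0.5)
W = 10·10.7·(1/√431 − 1/√18876) = 10·10.7·(0.040890) = 4.3752 kWh/t
Mill draw = 4.3752 × 1626.9 = 7118.0 kW

P = 7118.0 kW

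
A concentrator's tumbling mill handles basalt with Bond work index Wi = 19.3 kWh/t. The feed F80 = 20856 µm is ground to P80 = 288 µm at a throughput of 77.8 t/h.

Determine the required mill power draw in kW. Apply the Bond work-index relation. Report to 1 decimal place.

Bond:  W = 10 Wi (1/√P − 1/√F)
W = 10·19.3·(1/√288 − 1/√20856) = 10·19.3·(0.052001) = 10.0362 kWh/t
P_mill = W·ṁ = 10.0362·77.8 = 780.8 kW

P = 780.8 kW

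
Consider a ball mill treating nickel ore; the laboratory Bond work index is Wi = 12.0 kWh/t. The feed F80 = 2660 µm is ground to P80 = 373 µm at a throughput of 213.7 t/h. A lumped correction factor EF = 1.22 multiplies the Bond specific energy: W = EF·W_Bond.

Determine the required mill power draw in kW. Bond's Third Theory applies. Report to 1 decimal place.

P = 1013.3 kW

W = 10 Wi (P80^-0.5 − F80^-0.5)
W = 10·12.0·(1/√373 − 1/√2660) = 10·12.0·(0.032389) = 3.8867 kWh/t
W_actual = 1.22 × 3.8867 = 4.7417 kWh/t
Mill draw = 4.7417 × 213.7 = 1013.3 kW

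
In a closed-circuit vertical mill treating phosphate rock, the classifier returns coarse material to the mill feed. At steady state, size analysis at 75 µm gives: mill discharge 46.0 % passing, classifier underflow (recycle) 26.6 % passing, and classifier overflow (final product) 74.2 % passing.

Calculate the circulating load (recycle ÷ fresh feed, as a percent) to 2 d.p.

Balance %-passing 75 µm (r = R/F):
Fd + Rd = Ru + Fo ⇒ R/F = (o−d)/(d−u)
r = (74.2 − 46.0)/(46.0 − 26.6) = 28.2/19.4 = 1.4536
CL = 100·r = 145.36 %

CL = 145.36 %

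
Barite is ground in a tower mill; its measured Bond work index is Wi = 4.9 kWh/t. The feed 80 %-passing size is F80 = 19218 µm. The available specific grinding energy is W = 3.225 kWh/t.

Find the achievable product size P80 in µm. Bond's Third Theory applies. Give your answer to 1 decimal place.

P80 = 187.5 µm

W = 10 Wi / √P80 − 10 Wi / √F80
P80^-0.5 = F80^-0.5 + W/(10 Wi)
  = 3.2250/(10·4.9) + 1/√19218 = 0.065816 + 0.007213 = 0.073030
P80 = (1/0.073030)² = 13.6930² = 187.50 µm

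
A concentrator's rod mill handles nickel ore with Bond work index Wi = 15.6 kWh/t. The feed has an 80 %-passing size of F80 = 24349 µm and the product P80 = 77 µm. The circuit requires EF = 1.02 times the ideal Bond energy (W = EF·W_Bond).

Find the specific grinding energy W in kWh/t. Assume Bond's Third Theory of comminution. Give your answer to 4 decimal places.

W = 17.1137 kWh/t

Bond:  W = 10 Wi (1/√P − 1/√F)
1/√77 = 0.113961;  1/√24349 = 0.006409
W = 10·15.6·(0.113961 − 0.006409) = 16.7781 kWh/t
With EF = 1.02: W = 16.7781·1.02 = 17.1137 kWh/t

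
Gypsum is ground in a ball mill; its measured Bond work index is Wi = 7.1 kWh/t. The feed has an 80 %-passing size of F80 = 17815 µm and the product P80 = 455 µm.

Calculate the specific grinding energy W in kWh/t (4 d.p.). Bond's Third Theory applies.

W = 2.7966 kWh/t

W = 10·Wi·[P80^(−½) − F80^(−½)]
1/√455 = 0.046881;  1/√17815 = 0.007492
W = 10·7.1·(0.046881 − 0.007492) = 2.7966 kWh/t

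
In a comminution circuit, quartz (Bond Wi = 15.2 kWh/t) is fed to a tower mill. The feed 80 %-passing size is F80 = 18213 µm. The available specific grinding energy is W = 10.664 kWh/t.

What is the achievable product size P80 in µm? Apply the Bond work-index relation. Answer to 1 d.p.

P80 = 166.2 µm

Bond:  W = 10 Wi (1/√P − 1/√F)
P80^-0.5 = F80^-0.5 + W/(10 Wi)
  = 10.6640/(10·15.2) + 1/√18213 = 0.070158 + 0.007410 = 0.077568
P80 = (1/0.077568)² = 12.8920² = 166.20 µm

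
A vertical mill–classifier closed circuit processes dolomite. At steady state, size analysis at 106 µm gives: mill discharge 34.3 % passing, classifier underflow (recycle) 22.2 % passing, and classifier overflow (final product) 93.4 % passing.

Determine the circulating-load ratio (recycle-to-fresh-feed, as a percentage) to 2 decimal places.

CL = 488.43 %

Mass balance on the −106 µm fraction:
r = (o − d)/(d − u)
r = (93.4 − 34.3)/(34.3 − 22.2) = 59.1/12.1 = 4.8843
CL = 100·r = 488.43 %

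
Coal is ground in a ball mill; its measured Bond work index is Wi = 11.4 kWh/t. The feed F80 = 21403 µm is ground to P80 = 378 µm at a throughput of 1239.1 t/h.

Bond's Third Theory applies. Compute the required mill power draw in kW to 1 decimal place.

P = 6299.9 kW

W = 10·Wi·(P80^(-½) − F80^(-½))
W = 10·11.4·(1/√378 − 1/√21403) = 10·11.4·(0.044599) = 5.0843 kWh/t
Mill draw = 5.0843 × 1239.1 = 6299.9 kW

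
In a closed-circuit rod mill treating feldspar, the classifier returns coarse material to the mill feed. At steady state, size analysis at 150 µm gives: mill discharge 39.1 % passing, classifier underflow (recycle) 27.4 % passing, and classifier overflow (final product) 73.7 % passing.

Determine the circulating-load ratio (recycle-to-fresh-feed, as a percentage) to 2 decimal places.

Mass balance on the −150 µm fraction:
d + r·d = r·u + o → r(d−u) = o−d
r = (73.7 − 39.1)/(39.1 − 27.4) = 34.6/11.7 = 2.9573
CL = 100·r = 295.73 %

CL = 295.73 %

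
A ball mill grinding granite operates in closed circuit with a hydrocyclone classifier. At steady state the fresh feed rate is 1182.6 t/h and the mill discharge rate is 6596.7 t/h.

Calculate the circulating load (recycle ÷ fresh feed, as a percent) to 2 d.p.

CL = 457.81 %

Steady state: M = F + R.
R = M − F = 6596.7 − 1182.6 = 5414.1 t/h
CL = 100·R/F = 100·5414.1/1182.6 = 457.81 %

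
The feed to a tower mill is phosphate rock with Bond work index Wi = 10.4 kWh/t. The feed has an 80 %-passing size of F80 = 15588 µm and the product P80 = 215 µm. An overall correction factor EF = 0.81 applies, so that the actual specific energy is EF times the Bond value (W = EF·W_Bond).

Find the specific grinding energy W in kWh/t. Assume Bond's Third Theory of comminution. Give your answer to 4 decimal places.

W = 10·Wi·(P80^(-½) − F80^(-½))
1/√215 = 0.068199;  1/√15588 = 0.008009
W = 10·10.4·(0.068199 − 0.008009) = 6.2598 kWh/t
With EF = 0.81: W = 6.2598·0.81 = 5.0704 kWh/t

W = 5.0704 kWh/t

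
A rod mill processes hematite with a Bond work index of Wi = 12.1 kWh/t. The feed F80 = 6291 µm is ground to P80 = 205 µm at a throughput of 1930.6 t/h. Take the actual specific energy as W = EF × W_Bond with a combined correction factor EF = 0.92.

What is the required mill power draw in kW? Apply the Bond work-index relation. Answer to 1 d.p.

P = 12300.7 kW

W_Bond = 10·Wi·(1/√P₈₀ − 1/√F₈₀)
W = 10·12.1·(1/√205 − 1/√6291) = 10·12.1·(0.057235) = 6.9255 kWh/t
Corrected W = EF·W_Bond = 0.92·6.9255 = 6.3714 kWh/t
Mill draw = 6.3714 × 1930.6 = 12300.7 kW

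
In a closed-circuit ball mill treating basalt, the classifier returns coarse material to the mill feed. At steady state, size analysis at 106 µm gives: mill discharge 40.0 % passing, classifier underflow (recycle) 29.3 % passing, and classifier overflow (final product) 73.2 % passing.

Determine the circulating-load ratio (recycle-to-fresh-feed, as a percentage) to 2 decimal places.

Two-product formula at 106 µm:
r = (o − d)/(d − u)
r = (73.2 − 40.0)/(40.0 − 29.3) = 33.2/10.7 = 3.1028
CL = 100·r = 310.28 %

CL = 310.28 %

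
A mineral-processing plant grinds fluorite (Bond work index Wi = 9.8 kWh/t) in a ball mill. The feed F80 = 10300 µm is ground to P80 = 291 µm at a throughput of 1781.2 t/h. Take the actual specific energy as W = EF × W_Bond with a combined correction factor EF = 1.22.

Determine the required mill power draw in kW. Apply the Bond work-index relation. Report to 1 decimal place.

W = 10·Wi·(P80^(-½) − F80^(-½))
W = 10·9.8·(1/√291 − 1/√10300) = 10·9.8·(0.048768) = 4.7792 kWh/t
Corrected W = EF·W_Bond = 1.22·4.7792 = 5.8307 kWh/t
P_mill = W·ṁ = 5.8307·1781.2 = 10385.6 kW

P = 10385.6 kW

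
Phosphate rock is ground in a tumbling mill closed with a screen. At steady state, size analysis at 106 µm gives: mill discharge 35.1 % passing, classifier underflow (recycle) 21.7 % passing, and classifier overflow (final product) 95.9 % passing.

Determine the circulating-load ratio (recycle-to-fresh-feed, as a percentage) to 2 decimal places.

Let r = R/F. Size balance at 106 µm:
r = (o − d)/(d − u)
r = (95.9 − 35.1)/(35.1 − 21.7) = 60.8/13.4 = 4.5373
CL = 100·r = 453.73 %

CL = 453.73 %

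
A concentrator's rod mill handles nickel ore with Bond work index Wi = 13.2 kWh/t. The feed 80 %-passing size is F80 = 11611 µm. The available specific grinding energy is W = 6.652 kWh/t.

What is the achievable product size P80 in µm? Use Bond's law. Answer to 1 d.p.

Bond:  W = 10 Wi (1/√P − 1/√F)
⇒ 1/√P80 = W/(10 Wi) + 1/√F80
  = 6.6520/(10·13.2) + 1/√11611 = 0.050394 + 0.009280 = 0.059674
P80 = (1/0.059674)² = 16.7576² = 280.82 µm

P80 = 280.8 µm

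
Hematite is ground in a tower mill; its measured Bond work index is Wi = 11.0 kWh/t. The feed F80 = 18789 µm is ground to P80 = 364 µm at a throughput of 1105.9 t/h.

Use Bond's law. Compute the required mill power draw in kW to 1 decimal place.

P = 5488.7 kW

W_Bond = 10·Wi·(1/√P₈₀ − 1/√F₈₀)
W = 10·11.0·(1/√364 − 1/√18789) = 10·11.0·(0.045119) = 4.9631 kWh/t
P_mill = W·ṁ = 4.9631·1105.9 = 5488.7 kW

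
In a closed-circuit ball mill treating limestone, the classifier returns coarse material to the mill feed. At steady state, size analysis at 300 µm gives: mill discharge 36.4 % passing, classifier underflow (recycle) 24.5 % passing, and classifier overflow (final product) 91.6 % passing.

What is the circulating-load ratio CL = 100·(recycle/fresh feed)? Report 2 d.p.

Mass balance on the −300 µm fraction:
r = (o − d)/(d − u)
r = (91.6 − 36.4)/(36.4 − 24.5) = 55.2/11.9 = 4.6387
CL = 100·r = 463.87 %

CL = 463.87 %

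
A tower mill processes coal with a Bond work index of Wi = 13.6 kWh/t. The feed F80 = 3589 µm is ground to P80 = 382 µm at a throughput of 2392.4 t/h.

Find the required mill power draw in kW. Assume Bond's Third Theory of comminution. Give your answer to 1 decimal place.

P = 11216.1 kW

W = 10·Wi·[P80^(−½) − F80^(−½)]
W = 10·13.6·(1/√382 − 1/√3589) = 10·13.6·(0.034472) = 4.6882 kWh/t
P_mill = W·ṁ = 4.6882·2392.4 = 11216.1 kW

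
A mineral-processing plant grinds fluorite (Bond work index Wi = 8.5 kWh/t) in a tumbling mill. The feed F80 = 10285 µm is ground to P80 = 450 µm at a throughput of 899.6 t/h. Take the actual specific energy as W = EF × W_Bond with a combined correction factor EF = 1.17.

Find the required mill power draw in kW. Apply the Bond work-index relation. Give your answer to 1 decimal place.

P = 3335.3 kW

W = 10·Wi·(P80^(-½) − F80^(-½))
W = 10·8.5·(1/√450 − 1/√10285) = 10·8.5·(0.037280) = 3.1688 kWh/t
W_actual = 1.17 × 3.1688 = 3.7075 kWh/t
Power = W × throughput = 3.7075 kWh/t × 899.6 t/h = 3335.3 kW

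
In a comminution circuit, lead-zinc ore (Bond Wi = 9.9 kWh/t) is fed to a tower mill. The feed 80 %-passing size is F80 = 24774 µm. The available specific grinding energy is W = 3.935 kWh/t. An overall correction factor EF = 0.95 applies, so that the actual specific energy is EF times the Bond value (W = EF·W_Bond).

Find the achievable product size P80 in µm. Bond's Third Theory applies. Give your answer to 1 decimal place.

W_Bond = 10·Wi·(1/√P₈₀ − 1/√F₈₀)
W_Bond = W / EF = 3.935 / 0.95 = 4.1421 kWh/t
P80^-0.5 = F80^-0.5 + W_Bond/(10 Wi)
  = 4.1421/(10·9.9) + 1/√24774 = 0.041839 + 0.006353 = 0.048193
P80 = (1/0.048193)² = 20.7500² = 430.56 µm

P80 = 430.6 µm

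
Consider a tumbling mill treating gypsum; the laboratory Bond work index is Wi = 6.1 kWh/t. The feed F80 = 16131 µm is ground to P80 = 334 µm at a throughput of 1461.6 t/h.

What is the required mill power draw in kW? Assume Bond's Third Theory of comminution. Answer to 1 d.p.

Bond: W = 10·Wi·(1/√P80 − 1/√F80)
W = 10·6.1·(1/√334 − 1/√16131) = 10·6.1·(0.046844) = 2.8575 kWh/t
Mill draw = 2.8575 × 1461.6 = 4176.5 kW

P = 4176.5 kW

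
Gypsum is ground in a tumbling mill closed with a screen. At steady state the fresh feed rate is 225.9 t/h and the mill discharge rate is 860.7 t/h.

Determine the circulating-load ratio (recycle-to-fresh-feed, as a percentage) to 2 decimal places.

Discharge = new feed + return, hence
R = M − F = 860.7 − 225.9 = 634.8 t/h
CL = 100·R/F = 100·634.8/225.9 = 281.01 %

CL = 281.01 %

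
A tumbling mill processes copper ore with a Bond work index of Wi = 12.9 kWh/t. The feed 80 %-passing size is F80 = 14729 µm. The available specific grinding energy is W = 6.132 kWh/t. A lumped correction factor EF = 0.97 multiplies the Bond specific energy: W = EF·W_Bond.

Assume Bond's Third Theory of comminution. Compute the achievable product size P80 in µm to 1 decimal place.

W = 10 Wi (1/√P80 − 1/√F80)  [Bond]
W_Bond = W / EF = 6.132 / 0.97 = 6.3216 kWh/t
⇒ 1/√P80 = W_Bond/(10 Wi) + 1/√F80
  = 6.3216/(10·12.9) + 1/√14729 = 0.049005 + 0.008240 = 0.057245
P80 = (1/0.057245)² = 17.4688² = 305.16 µm

P80 = 305.2 µm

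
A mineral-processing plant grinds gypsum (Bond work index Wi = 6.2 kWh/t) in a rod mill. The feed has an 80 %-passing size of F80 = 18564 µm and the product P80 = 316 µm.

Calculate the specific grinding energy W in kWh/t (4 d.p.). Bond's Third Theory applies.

W = 3.0327 kWh/t

W = 10·Wi·[P80^(−½) − F80^(−½)]
1/√316 = 0.056254;  1/√18564 = 0.007339
W = 10·6.2·(0.056254 − 0.007339) = 3.0327 kWh/t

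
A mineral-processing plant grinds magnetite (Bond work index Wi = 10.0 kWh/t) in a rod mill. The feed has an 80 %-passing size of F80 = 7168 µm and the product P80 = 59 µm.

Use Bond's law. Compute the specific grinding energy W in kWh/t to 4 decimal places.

W = 11.8378 kWh/t

W = 10 Wi (1/√P80 − 1/√F80)  [Bond]
1/√59 = 0.130189;  1/√7168 = 0.011811
W = 10·10.0·(0.130189 − 0.011811) = 11.8378 kWh/t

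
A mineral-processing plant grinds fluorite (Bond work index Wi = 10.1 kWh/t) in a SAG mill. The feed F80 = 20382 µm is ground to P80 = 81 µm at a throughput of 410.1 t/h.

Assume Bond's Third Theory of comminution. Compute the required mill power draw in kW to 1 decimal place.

W = 10·Wi·[P80^(−½) − F80^(−½)]
W = 10·10.1·(1/√81 − 1/√20382) = 10·10.1·(0.104107) = 10.5148 kWh/t
P = W·T = 10.5148·410.1 = 4312.1 kW

P = 4312.1 kW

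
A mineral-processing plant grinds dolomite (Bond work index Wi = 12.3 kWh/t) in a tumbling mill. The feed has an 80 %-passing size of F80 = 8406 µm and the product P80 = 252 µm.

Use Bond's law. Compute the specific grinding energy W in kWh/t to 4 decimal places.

W = 6.4067 kWh/t

Bond:  W = 10 Wi (1/√P − 1/√F)
1/√252 = 0.062994;  1/√8406 = 0.010907
W = 10·12.3·(0.062994 − 0.010907) = 6.4067 kWh/t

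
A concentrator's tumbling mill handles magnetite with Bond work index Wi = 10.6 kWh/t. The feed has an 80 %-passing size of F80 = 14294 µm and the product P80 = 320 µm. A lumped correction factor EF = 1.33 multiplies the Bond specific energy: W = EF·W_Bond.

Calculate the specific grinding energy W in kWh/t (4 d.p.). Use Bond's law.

W = 6.7018 kWh/t

W = 10 Wi / √P80 − 10 Wi / √F80
1/√320 = 0.055902;  1/√14294 = 0.008364
W = 10·10.6·(0.055902 − 0.008364) = 5.0390 kWh/t
With EF = 1.33: W = 5.0390·1.33 = 6.7018 kWh/t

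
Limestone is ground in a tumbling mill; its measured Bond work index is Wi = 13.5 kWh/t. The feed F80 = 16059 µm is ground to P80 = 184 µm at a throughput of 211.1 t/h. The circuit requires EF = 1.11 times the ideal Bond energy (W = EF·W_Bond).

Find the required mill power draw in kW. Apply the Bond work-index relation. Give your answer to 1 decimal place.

W = 10 Wi / √P80 − 10 Wi / √F80
W = 10·13.5·(1/√184 − 1/√16059) = 10·13.5·(0.065830) = 8.8870 kWh/t
W_actual = 1.11 × 8.8870 = 9.8646 kWh/t
Power = W × throughput = 9.8646 kWh/t × 211.1 t/h = 2082.4 kW

P = 2082.4 kW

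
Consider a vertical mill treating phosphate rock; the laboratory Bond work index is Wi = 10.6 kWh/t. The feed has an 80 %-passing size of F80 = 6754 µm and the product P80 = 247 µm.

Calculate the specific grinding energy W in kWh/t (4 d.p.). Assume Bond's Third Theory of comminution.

W = 5.4548 kWh/t

W = 10 Wi (1/√P80 − 1/√F80)  [Bond]
1/√247 = 0.063628;  1/√6754 = 0.012168
W = 10·10.6·(0.063628 − 0.012168) = 5.4548 kWh/t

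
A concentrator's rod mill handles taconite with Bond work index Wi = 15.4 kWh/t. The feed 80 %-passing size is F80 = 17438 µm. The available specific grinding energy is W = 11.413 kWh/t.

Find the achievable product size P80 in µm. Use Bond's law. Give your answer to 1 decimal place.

P80 = 149.9 µm

W_Bond = 10·Wi·(1/√P₈₀ − 1/√F₈₀)
⇒ 1/√P80 = W/(10·Wi) + 1/√F80
  = 11.4130/(10·15.4) + 1/√17438 = 0.074110 + 0.007573 = 0.081683
P80 = (1/0.081683)² = 12.2424² = 149.88 µm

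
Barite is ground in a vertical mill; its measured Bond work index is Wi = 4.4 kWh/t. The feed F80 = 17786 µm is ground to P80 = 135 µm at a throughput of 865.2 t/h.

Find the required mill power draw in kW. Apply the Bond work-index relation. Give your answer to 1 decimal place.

W = 10·Wi·[P80^(−½) − F80^(−½)]
W = 10·4.4·(1/√135 − 1/√17786) = 10·4.4·(0.078568) = 3.4570 kWh/t
P = W·T = 3.4570·865.2 = 2991.0 kW

P = 2991.0 kW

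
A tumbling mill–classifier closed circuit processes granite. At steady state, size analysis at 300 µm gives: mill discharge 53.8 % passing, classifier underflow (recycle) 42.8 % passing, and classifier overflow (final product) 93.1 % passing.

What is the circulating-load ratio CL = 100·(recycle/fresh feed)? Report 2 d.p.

CL = 357.27 %

Two-product formula at 300 µm:
d + r·d = r·u + o → r(d−u) = o−d
r = (93.1 − 53.8)/(53.8 − 42.8) = 39.3/11.0 = 3.5727
CL = 100·r = 357.27 %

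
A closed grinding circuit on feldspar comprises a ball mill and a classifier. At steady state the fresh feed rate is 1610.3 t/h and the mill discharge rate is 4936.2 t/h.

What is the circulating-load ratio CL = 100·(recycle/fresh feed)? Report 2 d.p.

M = F + R at steady state, so:
R = M − F = 4936.2 − 1610.3 = 3325.9 t/h
CL = 100·R/F = 100·3325.9/1610.3 = 206.54 %

CL = 206.54 %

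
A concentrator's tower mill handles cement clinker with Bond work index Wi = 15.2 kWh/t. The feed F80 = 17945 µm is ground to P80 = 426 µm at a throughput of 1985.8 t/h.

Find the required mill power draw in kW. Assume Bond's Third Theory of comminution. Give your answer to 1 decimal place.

P = 12371.0 kW

W = 10 Wi (P80^-0.5 − F80^-0.5)
W = 10·15.2·(1/√426 − 1/√17945) = 10·15.2·(0.040985) = 6.2297 kWh/t
P = W·T = 6.2297·1985.8 = 12371.0 kW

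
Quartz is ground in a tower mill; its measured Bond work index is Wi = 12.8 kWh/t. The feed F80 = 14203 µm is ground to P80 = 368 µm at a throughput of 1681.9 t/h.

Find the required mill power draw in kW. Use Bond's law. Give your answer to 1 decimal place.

Bond: W = 10·Wi·(1/√P80 − 1/√F80)
W = 10·12.8·(1/√368 − 1/√14203) = 10·12.8·(0.043738) = 5.5984 kWh/t
Power = W × throughput = 5.5984 kWh/t × 1681.9 t/h = 9416.0 kW

P = 9416.0 kW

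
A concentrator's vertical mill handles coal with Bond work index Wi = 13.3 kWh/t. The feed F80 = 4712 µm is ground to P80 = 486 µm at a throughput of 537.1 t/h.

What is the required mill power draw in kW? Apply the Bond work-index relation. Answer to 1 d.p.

P = 2199.7 kW

W = 10 Wi / √P80 − 10 Wi / √F80
W = 10·13.3·(1/√486 − 1/√4712) = 10·13.3·(0.030793) = 4.0955 kWh/t
Power = W × throughput = 4.0955 kWh/t × 537.1 t/h = 2199.7 kW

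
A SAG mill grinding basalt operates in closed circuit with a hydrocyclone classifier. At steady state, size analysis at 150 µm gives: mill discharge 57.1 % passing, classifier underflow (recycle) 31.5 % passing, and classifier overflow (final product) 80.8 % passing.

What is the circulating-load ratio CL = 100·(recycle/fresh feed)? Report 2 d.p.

Let r = R/F. Size balance at 150 µm:
(1+r)·d = r·u + o ⇒ r = (o−d)/(d−u)
r = (80.8 − 57.1)/(57.1 − 31.5) = 23.7/25.6 = 0.9258
CL = 100·r = 92.58 %

CL = 92.58 %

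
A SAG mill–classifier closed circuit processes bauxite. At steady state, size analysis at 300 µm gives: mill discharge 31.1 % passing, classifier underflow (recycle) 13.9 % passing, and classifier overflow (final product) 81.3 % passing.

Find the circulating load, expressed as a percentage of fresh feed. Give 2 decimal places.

Let r = R/F. Size balance at 300 µm:
(1+r)d = ru + o → r = (o−d)/(d−u)
r = (81.3 − 31.1)/(31.1 − 13.9) = 50.2/17.2 = 2.9186
CL = 100·r = 291.86 %

CL = 291.86 %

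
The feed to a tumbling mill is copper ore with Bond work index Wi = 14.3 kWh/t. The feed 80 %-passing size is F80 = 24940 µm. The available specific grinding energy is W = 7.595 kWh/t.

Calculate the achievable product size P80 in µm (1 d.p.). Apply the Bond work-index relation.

W = 10·Wi·[P80^(−½) − F80^(−½)]
P80^(−½) = W/(10 Wi) + F80^(−½)
  = 7.5950/(10·14.3) + 1/√24940 = 0.053112 + 0.006332 = 0.059444
P80 = (1/0.059444)² = 16.8225² = 283.00 µm

P80 = 283.0 µm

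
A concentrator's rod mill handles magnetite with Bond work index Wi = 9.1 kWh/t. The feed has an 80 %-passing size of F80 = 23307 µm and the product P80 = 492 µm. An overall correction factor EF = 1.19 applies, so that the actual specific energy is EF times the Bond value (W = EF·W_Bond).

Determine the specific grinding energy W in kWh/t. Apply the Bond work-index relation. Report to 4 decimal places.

W = 4.1728 kWh/t

W = 10·Wi·[P80^(−½) − F80^(−½)]
1/√492 = 0.045083;  1/√23307 = 0.006550
W = 10·9.1·(0.045083 − 0.006550) = 3.5065 kWh/t
Corrected W = EF·W_Bond = 1.19·3.5065 = 4.1728 kWh/t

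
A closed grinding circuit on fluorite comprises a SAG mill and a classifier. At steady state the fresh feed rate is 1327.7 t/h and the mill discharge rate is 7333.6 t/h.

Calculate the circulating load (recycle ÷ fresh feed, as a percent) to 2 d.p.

CL = 452.35 %

Discharge = new feed + return, hence
R = M − F = 7333.6 − 1327.7 = 6005.9 t/h
CL = 100·R/F = 100·6005.9/1327.7 = 452.35 %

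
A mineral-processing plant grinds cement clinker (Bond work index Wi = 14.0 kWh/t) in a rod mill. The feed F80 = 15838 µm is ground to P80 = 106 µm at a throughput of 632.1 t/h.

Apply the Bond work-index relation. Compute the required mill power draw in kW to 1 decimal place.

P = 7892.1 kW

W = 10 Wi (1/√P80 − 1/√F80)  [Bond]
W = 10·14.0·(1/√106 − 1/√15838) = 10·14.0·(0.089183) = 12.4856 kWh/t
Power = W × throughput = 12.4856 kWh/t × 632.1 t/h = 7892.1 kW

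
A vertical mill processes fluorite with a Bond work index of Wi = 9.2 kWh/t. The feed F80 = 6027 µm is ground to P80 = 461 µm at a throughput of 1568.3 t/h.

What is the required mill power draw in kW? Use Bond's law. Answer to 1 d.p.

P = 4861.4 kW

W = 10·Wi·(P80^(-½) − F80^(-½))
W = 10·9.2·(1/√461 − 1/√6027) = 10·9.2·(0.033694) = 3.0998 kWh/t
Mill draw = 3.0998 × 1568.3 = 4861.4 kW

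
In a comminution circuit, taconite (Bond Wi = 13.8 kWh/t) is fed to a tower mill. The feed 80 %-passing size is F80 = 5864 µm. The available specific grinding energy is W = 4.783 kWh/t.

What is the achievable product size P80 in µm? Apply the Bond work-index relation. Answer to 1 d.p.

W = 10·Wi·(P80^(-½) − F80^(-½))
⇒ 1/√P80 = W/(10·Wi) + 1/√F80
  = 4.7830/(10·13.8) + 1/√5864 = 0.034659 + 0.013059 = 0.047718
P80 = (1/0.047718)² = 20.9564² = 439.17 µm

P80 = 439.2 µm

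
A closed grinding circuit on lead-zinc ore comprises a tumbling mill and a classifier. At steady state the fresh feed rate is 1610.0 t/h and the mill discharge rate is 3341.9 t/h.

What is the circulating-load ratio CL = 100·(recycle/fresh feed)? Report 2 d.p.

M = F + R at steady state, so:
R = M − F = 3341.9 − 1610.0 = 1731.9 t/h
CL = 100·R/F = 100·1731.9/1610.0 = 107.57 %

CL = 107.57 %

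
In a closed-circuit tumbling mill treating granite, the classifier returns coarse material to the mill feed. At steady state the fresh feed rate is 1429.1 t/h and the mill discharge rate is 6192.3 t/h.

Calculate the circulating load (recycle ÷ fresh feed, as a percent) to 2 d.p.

CL = 333.30 %

M = F + R at steady state, so:
R = M − F = 6192.3 − 1429.1 = 4763.2 t/h
CL = 100·R/F = 100·4763.2/1429.1 = 333.30 %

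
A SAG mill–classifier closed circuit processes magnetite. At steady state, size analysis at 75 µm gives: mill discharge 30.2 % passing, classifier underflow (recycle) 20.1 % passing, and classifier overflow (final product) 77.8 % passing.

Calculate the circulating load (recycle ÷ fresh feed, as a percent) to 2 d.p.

CL = 471.29 %

Balance %-passing 75 µm (r = R/F):
(1+r)d = ru + o → r = (o−d)/(d−u)
r = (77.8 − 30.2)/(30.2 − 20.1) = 47.6/10.1 = 4.7129
CL = 100·r = 471.29 %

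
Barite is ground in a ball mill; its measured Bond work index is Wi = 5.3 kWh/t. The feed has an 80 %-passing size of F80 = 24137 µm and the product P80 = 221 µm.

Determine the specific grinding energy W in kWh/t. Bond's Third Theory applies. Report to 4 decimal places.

W = 10 Wi / √P80 − 10 Wi / √F80
1/√221 = 0.067267;  1/√24137 = 0.006437
W = 10·5.3·(0.067267 − 0.006437) = 3.2240 kWh/t

W = 3.2240 kWh/t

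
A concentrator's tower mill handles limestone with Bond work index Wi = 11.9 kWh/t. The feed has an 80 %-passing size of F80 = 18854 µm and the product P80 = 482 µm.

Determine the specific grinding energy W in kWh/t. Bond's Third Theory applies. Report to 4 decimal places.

W = 4.5536 kWh/t

W = 10·Wi·(P80^(-½) − F80^(-½))
1/√482 = 0.045549;  1/√18854 = 0.007283
W = 10·11.9·(0.045549 − 0.007283) = 4.5536 kWh/t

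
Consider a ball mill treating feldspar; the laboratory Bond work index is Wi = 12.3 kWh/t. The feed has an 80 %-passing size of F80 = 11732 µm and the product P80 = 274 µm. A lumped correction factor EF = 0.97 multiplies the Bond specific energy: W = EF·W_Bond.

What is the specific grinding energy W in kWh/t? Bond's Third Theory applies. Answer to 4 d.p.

W = 10 Wi (P80^-0.5 − F80^-0.5)
1/√274 = 0.060412;  1/√11732 = 0.009232
W = 10·12.3·(0.060412 − 0.009232) = 6.2951 kWh/t
Apply correction: 6.2951 × 0.97 = 6.1063 kWh/t

W = 6.1063 kWh/t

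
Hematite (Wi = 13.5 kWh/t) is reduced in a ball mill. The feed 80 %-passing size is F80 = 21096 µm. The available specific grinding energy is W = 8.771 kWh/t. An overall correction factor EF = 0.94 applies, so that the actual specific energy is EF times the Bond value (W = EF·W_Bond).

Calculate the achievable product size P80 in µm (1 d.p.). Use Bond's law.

Bond:  W = 10 Wi (1/√P − 1/√F)
W_Bond = W / EF = 8.771 / 0.94 = 9.3309 kWh/t
⇒ 1/√P80 = W_Bond/(10·Wi) + 1/√F80
  = 9.3309/(10·13.5) + 1/√21096 = 0.069117 + 0.006885 = 0.076002
P80 = (1/0.076002)² = 13.1575² = 173.12 µm

P80 = 173.1 µm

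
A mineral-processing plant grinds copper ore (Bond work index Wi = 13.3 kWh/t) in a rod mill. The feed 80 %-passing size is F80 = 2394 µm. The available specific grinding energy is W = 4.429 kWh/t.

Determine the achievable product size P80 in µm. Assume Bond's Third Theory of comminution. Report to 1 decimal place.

P80 = 346.3 µm

W = 10 Wi (1/√P80 − 1/√F80)  [Bond]
1/√P80 = 1/√F80 + W/(10·Wi)
  = 4.4290/(10·13.3) + 1/√2394 = 0.033301 + 0.020438 = 0.053739
P80 = (1/0.053739)² = 18.6086² = 346.28 µm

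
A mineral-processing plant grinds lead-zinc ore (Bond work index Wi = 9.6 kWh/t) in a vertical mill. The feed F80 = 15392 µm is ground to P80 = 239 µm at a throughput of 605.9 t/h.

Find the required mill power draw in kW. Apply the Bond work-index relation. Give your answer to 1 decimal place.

P = 3293.6 kW

Bond: W = 10·Wi·(1/√P80 − 1/√F80)
W = 10·9.6·(1/√239 − 1/√15392) = 10·9.6·(0.056624) = 5.4359 kWh/t
Power = W × throughput = 5.4359 kWh/t × 605.9 t/h = 3293.6 kW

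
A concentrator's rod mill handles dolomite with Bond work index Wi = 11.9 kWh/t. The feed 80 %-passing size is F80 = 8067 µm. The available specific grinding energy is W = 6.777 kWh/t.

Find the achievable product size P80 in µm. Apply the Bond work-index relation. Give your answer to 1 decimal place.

Bond: W = 10·Wi·(1/√P80 − 1/√F80)
1/√P80 = 1/√F80 + W/(10·Wi)
  = 6.7770/(10·11.9) + 1/√8067 = 0.056950 + 0.011134 = 0.068083
P80 = (1/0.068083)² = 14.6879² = 215.73 µm

P80 = 215.7 µm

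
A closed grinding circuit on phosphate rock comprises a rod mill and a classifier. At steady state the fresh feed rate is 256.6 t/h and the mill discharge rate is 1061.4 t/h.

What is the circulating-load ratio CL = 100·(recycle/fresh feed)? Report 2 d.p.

CL = 313.64 %

Discharge = new feed + return, hence
R = M − F = 1061.4 − 256.6 = 804.8 t/h
CL = 100·R/F = 100·804.8/256.6 = 313.64 %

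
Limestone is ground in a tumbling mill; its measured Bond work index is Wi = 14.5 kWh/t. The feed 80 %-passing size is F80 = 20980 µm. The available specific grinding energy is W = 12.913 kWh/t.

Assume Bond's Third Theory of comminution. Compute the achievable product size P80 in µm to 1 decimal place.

W = 10 Wi (P80^-0.5 − F80^-0.5)
P80^(−½) = W/(10 Wi) + F80^(−½)
  = 12.9130/(10·14.5) + 1/√20980 = 0.089055 + 0.006904 = 0.095959
P80 = (1/0.095959)² = 10.4211² = 108.60 µm

P80 = 108.6 µm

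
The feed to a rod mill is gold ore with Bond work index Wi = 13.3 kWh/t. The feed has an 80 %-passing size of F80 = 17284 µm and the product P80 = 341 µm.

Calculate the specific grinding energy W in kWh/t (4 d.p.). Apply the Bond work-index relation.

W_Bond = 10·Wi·(1/√P₈₀ − 1/√F₈₀)
1/√341 = 0.054153;  1/√17284 = 0.007606
W = 10·13.3·(0.054153 − 0.007606) = 6.1907 kWh/t

W = 6.1907 kWh/t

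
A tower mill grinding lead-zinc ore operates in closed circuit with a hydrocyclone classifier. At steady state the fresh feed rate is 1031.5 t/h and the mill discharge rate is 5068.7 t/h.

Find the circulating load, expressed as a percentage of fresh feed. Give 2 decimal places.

Discharge = new feed + return, hence
R = M − F = 5068.7 − 1031.5 = 4037.2 t/h
CL = 100·R/F = 100·4037.2/1031.5 = 391.39 %

CL = 391.39 %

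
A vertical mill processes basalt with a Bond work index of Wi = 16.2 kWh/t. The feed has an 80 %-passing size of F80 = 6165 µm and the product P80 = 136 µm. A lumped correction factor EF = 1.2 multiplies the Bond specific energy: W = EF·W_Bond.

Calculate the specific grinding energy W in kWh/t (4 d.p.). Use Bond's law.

W_Bond = 10·Wi·(1/√P₈₀ − 1/√F₈₀)
1/√136 = 0.085749;  1/√6165 = 0.012736
W = 10·16.2·(0.085749 − 0.012736) = 11.8282 kWh/t
Apply correction: 11.8282 × 1.2 = 14.1938 kWh/t

W = 14.1938 kWh/t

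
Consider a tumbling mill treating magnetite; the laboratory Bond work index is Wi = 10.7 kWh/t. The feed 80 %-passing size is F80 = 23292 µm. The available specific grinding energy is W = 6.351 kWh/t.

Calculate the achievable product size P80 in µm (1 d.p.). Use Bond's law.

Bond: W = 10·Wi·(1/√P80 − 1/√F80)
P80^-0.5 = F80^-0.5 + W/(10 Wi)
  = 6.3510/(10·10.7) + 1/√23292 = 0.059355 + 0.006552 = 0.065907
P80 = (1/0.065907)² = 15.1728² = 230.21 µm

P80 = 230.2 µm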